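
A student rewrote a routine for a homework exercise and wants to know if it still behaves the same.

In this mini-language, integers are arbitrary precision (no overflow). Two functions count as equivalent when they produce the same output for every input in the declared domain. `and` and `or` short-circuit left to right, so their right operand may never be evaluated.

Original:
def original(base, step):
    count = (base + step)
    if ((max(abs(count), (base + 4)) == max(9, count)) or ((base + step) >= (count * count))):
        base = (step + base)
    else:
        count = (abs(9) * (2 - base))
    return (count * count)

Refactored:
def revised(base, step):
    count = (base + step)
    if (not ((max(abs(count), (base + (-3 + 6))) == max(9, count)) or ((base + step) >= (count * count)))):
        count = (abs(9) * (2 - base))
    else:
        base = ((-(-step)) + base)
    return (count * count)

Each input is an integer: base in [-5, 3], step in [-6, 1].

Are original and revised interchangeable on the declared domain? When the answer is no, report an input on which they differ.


Equivalent. One difference looks behavioral, but it never changes the outcome for any declared input.
Checked all 72 inputs in the declared domain: the outputs agree on every one.
Spot check at base=1, step=-1 — original: count=0, then ((max(abs(count), (base + 4)) == max(9, count)) or ((base + step) >= (count * count))) is true, then base=0, then returns 0. revised: count=0, then (not ((max(abs(count), (base + (-3 + 6))) == max(9, count)) or ((base + step) >= (count * count)))) is false, then base=0, then returns 0. Both give 0.
verdict: equivalent


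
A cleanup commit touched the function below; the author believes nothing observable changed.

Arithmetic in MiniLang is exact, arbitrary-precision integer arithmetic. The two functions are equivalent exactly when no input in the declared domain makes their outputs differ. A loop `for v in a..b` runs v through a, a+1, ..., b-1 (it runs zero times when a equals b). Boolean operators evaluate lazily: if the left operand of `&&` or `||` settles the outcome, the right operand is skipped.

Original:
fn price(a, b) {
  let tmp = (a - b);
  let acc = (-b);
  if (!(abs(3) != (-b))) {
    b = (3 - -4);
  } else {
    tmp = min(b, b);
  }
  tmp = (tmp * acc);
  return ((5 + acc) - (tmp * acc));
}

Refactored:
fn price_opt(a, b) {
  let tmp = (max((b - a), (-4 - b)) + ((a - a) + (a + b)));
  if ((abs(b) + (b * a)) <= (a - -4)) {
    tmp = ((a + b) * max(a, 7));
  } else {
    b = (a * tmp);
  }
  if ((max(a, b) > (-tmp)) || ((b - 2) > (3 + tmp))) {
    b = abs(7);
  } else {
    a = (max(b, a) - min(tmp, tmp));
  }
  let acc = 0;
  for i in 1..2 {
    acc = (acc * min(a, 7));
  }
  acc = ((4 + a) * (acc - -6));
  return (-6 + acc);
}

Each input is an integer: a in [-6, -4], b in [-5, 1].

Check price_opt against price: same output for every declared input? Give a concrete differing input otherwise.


Take a=-6, b=-5.
price: tmp := -1 | acc := 5 | (!(abs(3) != (-b))): false | tmp := -5 | tmp := -25 | result 135
price_opt: tmp := -10 | ((abs(b) + (b * a)) <= (a - -4)): false | b := 60 | ((max(a, b) > (-tmp)) || ((b - 2) > (3 + tmp))): true | b := 7 | acc := 0 | iter i=1: | acc := 0 | acc := -12 | result -18
135 vs -18 — the two versions disagree here.
verdict: not equivalent; witness: a=-6, b=-5


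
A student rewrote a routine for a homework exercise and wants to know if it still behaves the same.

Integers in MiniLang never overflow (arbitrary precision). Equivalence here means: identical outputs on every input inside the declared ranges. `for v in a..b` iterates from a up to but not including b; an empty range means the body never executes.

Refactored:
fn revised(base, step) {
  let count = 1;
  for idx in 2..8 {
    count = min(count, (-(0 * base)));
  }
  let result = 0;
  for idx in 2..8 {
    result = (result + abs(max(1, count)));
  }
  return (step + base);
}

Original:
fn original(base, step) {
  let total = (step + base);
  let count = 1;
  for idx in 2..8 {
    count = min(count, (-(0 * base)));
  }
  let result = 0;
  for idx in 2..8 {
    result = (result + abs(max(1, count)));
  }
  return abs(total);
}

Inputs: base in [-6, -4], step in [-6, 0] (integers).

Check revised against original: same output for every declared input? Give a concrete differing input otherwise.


There is a counterexample at base=-6, step=-6: 12 on one side, -12 on the other.
original: total := -12 | count := 1 | iter idx=2: | count := 0 | iter idx=3: | count := 0 | iter idx=4: | count := 0 | iter idx=5: | count := 0 | iter idx=6: | count := 0 | iter idx=7: | count := 0 | result := 0 | iter idx=2: | result := 1 | iter idx=3: | result := 2 | iter idx=4: | result := 3 | iter idx=5: | result := 4 | iter idx=6: | result := 5 | iter idx=7: | result := 6 | result 12
revised: count := 1 | iter idx=2: | count := 0 | iter idx=3: | count := 0 | iter idx=4: | count := 0 | iter idx=5: | count := 0 | iter idx=6: | count := 0 | iter idx=7: | count := 0 | result := 0 | iter idx=2: | result := 1 | iter idx=3: | result := 2 | iter idx=4: | result := 3 | iter idx=5: | result := 4 | iter idx=6: | result := 5 | iter idx=7: | result := 6 | result -12
verdict: not equivalent; witness: base=-6, step=-6


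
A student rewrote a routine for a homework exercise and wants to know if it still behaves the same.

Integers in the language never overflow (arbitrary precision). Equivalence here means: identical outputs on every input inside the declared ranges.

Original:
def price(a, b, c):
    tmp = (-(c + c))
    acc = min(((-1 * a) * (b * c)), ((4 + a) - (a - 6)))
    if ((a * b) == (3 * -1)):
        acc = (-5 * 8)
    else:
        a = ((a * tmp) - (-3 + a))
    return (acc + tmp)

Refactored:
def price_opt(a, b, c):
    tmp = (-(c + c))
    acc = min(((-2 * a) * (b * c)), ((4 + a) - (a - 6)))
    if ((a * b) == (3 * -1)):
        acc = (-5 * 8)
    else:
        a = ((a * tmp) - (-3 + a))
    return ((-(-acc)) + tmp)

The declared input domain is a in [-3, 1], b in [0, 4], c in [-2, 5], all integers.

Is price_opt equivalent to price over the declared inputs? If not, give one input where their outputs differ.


At a=-3, b=2, c=-2: price gives -8, price_opt gives -20.
verdict: not equivalent; witness: a=-3, b=2, c=-2


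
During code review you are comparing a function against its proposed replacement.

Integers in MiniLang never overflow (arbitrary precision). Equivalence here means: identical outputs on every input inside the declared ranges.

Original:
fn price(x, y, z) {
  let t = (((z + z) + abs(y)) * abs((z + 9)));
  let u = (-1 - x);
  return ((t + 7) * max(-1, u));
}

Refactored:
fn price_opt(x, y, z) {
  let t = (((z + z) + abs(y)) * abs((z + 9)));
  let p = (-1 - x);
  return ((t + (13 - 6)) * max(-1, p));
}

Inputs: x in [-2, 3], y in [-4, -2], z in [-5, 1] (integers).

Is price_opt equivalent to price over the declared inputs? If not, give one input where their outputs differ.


Side by side, the visible changes include: constant usage differs, plus arithmetic usage differs, plus local variable names differ.
As a probe, take x=2, y=-4, z=-2: price runs t becomes 0; next u becomes -3; next final value -7; price_opt runs t becomes 0; next p becomes -3; next final value -7; both end at -7.
Across all 126 domain points the two functions coincide.
verdict: equivalent


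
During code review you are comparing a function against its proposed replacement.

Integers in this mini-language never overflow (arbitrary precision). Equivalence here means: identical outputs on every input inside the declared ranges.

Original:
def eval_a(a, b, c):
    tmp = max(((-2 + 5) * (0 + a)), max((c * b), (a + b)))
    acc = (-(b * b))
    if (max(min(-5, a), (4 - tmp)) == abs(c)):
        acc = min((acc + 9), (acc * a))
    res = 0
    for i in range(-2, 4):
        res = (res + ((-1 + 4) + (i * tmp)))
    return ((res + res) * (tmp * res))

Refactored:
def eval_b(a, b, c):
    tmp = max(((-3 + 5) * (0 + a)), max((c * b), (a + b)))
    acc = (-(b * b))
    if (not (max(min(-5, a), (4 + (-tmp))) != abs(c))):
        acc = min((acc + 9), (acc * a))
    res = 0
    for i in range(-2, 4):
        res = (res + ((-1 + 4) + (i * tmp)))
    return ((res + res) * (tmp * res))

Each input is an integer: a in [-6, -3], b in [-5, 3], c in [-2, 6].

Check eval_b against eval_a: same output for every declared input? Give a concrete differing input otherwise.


Input a=-4, b=-5, c=2: -1458 from eval_a versus -576 from eval_b.
verdict: not equivalent; witness: a=-4, b=-5, c=2


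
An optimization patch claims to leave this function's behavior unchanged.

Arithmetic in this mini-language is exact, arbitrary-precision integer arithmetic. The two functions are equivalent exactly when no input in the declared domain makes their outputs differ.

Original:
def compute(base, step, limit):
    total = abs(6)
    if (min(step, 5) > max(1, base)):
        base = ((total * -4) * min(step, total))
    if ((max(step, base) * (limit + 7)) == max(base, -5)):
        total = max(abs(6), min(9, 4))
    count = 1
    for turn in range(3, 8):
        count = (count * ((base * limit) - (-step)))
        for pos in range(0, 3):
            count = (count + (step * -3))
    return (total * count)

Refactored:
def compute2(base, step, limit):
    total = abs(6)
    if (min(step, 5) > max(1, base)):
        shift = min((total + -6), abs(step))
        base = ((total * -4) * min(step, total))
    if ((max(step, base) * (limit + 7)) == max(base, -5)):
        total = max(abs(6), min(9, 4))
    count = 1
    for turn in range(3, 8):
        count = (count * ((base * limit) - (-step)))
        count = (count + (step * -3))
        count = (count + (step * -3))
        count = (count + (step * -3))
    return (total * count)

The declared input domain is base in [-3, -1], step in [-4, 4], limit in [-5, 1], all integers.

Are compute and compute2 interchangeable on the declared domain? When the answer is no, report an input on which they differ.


Reading the diff, among the changes: arithmetic usage differs; loop structure differs; constant usage differs; min/max/abs usage differs; local variable names differ; statement counts differ.
Spot check at base=-3, step=-1, limit=-4 — compute: total=6, then (min(step, 5) > max(1, base)) is false, then ((max(step, base) * (limit + 7)) == max(base, -5)) is true, then total=6, then count=1, then (turn=3), then count=11, then (pos=0), then count=14, then (pos=1), then count=17, then (pos=2), then count=20, then (turn=4), then count=220, then (pos=0), then count=223, then (pos=1), then count=226, then (pos=2), then count=229, then (turn=5), then count=2519, then (pos=0), then count=2522, then (pos=1), then count=2525, then (pos=2), then count=2528, then (turn=6), then count=27808, then (pos=0), then count=27811, then (pos=1), then count=27814, then (pos=2), then count=27817, then (turn=7), then count=305987, then (pos=0), then count=305990, then (pos=1), then count=305993, then (pos=2), then count=305996, then returns 1835976. compute2: total=6, then (min(step, 5) > max(1, base)) is false, then ((max(step, base) * (limit + 7)) == max(base, -5)) is true, then total=6, then count=1, then (turn=3), then count=11, then count=14, then count=17, then count=20, then (turn=4), then count=220, then count=223, then count=226, then count=229, then (turn=5), then count=2519, then count=2522, then count=2525, then count=2528, then (turn=6), then count=27808, then count=27811, then count=27814, then count=27817, then (turn=7), then count=305987, then count=305990, then count=305993, then count=305996, then returns 1835976. Both give 1835976.
Every one of the 189 inputs gives matching results.
verdict: equivalent


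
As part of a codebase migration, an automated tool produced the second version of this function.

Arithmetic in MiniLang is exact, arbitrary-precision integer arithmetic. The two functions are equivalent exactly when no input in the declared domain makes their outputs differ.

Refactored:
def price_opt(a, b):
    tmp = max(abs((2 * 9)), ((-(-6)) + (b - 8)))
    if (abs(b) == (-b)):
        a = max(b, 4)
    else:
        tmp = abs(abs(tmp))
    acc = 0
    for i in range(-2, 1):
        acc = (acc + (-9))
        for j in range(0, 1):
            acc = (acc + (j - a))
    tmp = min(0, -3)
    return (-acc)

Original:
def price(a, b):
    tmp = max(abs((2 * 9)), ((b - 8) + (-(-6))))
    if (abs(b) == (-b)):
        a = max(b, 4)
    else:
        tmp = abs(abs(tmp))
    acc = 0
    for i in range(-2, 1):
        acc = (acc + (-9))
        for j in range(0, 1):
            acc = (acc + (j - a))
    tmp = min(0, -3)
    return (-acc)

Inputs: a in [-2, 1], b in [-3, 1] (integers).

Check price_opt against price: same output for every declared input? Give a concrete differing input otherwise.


Equivalent — the differences include same computation, different form, yet no declared input distinguishes the two.
Tracing a=-2, b=0: price: tmp := 18 | (abs(b) == (-b)): true | a := 4 | acc := 0 | iter i=-2: | acc := -9 | iter j=0: | acc := -13 | iter i=-1: | acc := -22 | iter j=0: | acc := -26 | iter i=0: | acc := -35 | iter j=0: | acc := -39 | tmp := -3 | result 39 | price_opt: tmp := 18 | (abs(b) == (-b)): true | a := 4 | acc := 0 | iter i=-2: | acc := -9 | iter j=0: | acc := -13 | iter i=-1: | acc := -22 | iter j=0: | acc := -26 | iter i=0: | acc := -35 | iter j=0: | acc := -39 | tmp := -3 | result 39 — matching result 39.
Every one of the 20 inputs gives matching results.
verdict: equivalent


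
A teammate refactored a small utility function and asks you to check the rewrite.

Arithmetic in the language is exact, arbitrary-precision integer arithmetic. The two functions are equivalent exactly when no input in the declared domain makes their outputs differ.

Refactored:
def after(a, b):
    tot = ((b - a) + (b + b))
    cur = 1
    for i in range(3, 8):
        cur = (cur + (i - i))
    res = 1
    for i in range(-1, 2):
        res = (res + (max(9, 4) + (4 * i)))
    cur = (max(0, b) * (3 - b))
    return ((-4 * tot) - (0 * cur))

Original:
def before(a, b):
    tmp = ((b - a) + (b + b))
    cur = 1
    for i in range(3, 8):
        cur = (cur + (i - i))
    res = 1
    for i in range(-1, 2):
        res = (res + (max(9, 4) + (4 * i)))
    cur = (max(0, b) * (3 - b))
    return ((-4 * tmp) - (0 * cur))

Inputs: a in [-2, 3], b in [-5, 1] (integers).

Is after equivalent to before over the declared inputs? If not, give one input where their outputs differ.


Behavior is preserved: although local variable names differ, the outputs never diverge.
Spot check at a=2, b=1 — before: tmp becomes 1; next cur becomes 1; next at i=3:; next cur becomes 1; next at i=4:; next cur becomes 1; next at i=5:; next cur becomes 1; next at i=6:; next cur becomes 1; next at i=7:; next cur becomes 1; next res becomes 1; next at i=-1:; next res becomes 6; next at i=0:; next res becomes 15; next at i=1:; next res becomes 28; next cur becomes 2; next final value -4. after: tot becomes 1; next cur becomes 1; next at i=3:; next cur becomes 1; next at i=4:; next cur becomes 1; next at i=5:; next cur becomes 1; next at i=6:; next cur becomes 1; next at i=7:; next cur becomes 1; next res becomes 1; next at i=-1:; next res becomes 6; next at i=0:; next res becomes 15; next at i=1:; next res becomes 28; next cur becomes 2; next final value -4. Both give -4.
Across all 42 domain points the two functions coincide.
verdict: equivalent


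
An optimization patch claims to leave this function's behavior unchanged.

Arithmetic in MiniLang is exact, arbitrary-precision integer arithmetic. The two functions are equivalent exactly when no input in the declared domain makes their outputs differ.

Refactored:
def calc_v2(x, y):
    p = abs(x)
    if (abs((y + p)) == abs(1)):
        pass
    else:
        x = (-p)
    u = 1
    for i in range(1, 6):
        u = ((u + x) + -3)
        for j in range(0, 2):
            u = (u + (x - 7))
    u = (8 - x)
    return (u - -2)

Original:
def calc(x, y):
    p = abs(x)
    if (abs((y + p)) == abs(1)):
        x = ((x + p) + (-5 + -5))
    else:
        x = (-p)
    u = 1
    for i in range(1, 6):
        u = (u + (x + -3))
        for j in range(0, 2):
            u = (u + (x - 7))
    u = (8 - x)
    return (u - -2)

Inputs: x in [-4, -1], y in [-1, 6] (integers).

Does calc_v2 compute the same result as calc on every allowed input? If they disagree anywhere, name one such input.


Evaluate both at x=-2, y=-1.
calc: p := 2 | (abs((y + p)) == abs(1)): true | x := -10 | u := 1 | iter i=1: | u := -12 | iter j=0: | u := -29 | iter j=1: | u := -46 | iter i=2: | u := -59 | iter j=0: | u := -76 | iter j=1: | u := -93 | iter i=3: | u := -106 | iter j=0: | u := -123 | iter j=1: | u := -140 | iter i=4: | u := -153 | iter j=0: | u := -170 | iter j=1: | u := -187 | iter i=5: | u := -200 | iter j=0: | u := -217 | iter j=1: | u := -234 | u := 18 | result 20
calc_v2: p := 2 | (abs((y + p)) == abs(1)): true | u := 1 | iter i=1: | u := -4 | iter j=0: | u := -13 | iter j=1: | u := -22 | iter i=2: | u := -27 | iter j=0: | u := -36 | iter j=1: | u := -45 | iter i=3: | u := -50 | iter j=0: | u := -59 | iter j=1: | u := -68 | iter i=4: | u := -73 | iter j=0: | u := -82 | iter j=1: | u := -91 | iter i=5: | u := -96 | iter j=0: | u := -105 | iter j=1: | u := -114 | u := 10 | result 12
20 vs 12 — the two versions disagree here.
verdict: not equivalent; witness: x=-2, y=-1


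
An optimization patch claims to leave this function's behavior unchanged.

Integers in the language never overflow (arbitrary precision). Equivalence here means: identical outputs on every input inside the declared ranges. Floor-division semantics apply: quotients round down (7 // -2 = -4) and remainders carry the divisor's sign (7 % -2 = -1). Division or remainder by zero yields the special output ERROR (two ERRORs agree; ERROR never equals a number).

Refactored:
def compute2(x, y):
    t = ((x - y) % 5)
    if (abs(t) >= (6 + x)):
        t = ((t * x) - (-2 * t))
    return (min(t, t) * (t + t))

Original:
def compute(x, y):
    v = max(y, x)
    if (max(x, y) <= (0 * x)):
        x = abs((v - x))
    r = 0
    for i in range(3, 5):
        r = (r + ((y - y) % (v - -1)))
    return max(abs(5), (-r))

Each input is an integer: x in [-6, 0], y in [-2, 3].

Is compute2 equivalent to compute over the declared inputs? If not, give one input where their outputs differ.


On input x=-6, y=-2, compute returns 5 while compute2 returns 32.
verdict: not equivalent; witness: x=-6, y=-2


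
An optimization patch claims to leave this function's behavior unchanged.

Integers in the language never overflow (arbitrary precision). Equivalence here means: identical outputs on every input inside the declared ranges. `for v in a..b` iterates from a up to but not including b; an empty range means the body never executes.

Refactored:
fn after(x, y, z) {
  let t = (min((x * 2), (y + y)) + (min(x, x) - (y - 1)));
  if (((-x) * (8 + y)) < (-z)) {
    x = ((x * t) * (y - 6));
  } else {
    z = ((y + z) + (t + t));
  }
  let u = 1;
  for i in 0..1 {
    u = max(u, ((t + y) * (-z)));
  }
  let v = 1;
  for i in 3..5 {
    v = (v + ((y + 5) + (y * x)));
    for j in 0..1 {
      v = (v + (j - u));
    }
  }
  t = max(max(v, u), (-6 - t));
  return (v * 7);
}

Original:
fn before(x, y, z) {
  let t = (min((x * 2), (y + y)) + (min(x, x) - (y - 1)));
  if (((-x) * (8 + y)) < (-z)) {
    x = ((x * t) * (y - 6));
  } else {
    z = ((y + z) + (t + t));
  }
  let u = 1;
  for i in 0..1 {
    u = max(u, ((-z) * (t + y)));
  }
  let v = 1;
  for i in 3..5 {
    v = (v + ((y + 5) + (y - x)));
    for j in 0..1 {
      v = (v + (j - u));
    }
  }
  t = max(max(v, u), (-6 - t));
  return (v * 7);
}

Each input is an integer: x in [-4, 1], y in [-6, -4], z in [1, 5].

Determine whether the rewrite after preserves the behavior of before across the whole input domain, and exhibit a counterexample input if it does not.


Take x=-4, y=-6, z=1.
before: t = -9; (((-x) * (8 + y)) < (-z)) -> false; z = -23; u = 1; [i=0]; u = 1; v = 1; [i=3]; v = -2; [j=0]; v = -3; [i=4]; v = -6; [j=0]; v = -7; t = 3; return -49
after: t = -9; (((-x) * (8 + y)) < (-z)) -> false; z = -23; u = 1; [i=0]; u = 1; v = 1; [i=3]; v = 24; [j=0]; v = 23; [i=4]; v = 46; [j=0]; v = 45; t = 45; return 315
-49 != 315, so the rewrite changes behavior.
verdict: not equivalent; witness: x=-4, y=-6, z=1


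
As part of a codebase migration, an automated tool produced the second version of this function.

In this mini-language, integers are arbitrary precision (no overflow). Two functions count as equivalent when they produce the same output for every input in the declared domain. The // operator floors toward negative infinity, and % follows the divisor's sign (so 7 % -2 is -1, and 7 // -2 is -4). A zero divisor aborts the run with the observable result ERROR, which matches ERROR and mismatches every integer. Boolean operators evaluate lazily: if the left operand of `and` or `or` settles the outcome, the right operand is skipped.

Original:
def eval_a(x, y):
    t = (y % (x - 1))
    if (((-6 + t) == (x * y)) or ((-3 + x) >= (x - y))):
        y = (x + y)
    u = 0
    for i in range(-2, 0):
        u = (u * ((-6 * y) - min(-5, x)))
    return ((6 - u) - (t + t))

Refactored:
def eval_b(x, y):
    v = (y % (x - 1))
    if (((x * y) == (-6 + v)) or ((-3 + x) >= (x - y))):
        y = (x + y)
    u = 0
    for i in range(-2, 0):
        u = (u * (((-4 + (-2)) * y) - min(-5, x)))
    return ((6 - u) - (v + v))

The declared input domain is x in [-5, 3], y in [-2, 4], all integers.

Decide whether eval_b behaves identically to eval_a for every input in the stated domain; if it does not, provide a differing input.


Behavior is preserved: although constant usage differs; also arithmetic usage differs; also local variable names differ, the outputs never diverge.
As a probe, take x=-3, y=-1: eval_a runs t becomes -1; next (((-6 + t) == (x * y)) or ((-3 + x) >= (x - y))) evaluates to false; next u becomes 0; next at i=-2:; next u becomes 0; next at i=-1:; next u becomes 0; next final value 8; eval_b runs v becomes -1; next (((x * y) == (-6 + v)) or ((-3 + x) >= (x - y))) evaluates to false; next u becomes 0; next at i=-2:; next u becomes 0; next at i=-1:; next u becomes 0; next final value 8; both end at 8.
An exhaustive pass over the 63 declared inputs shows identical outputs.
verdict: equivalent


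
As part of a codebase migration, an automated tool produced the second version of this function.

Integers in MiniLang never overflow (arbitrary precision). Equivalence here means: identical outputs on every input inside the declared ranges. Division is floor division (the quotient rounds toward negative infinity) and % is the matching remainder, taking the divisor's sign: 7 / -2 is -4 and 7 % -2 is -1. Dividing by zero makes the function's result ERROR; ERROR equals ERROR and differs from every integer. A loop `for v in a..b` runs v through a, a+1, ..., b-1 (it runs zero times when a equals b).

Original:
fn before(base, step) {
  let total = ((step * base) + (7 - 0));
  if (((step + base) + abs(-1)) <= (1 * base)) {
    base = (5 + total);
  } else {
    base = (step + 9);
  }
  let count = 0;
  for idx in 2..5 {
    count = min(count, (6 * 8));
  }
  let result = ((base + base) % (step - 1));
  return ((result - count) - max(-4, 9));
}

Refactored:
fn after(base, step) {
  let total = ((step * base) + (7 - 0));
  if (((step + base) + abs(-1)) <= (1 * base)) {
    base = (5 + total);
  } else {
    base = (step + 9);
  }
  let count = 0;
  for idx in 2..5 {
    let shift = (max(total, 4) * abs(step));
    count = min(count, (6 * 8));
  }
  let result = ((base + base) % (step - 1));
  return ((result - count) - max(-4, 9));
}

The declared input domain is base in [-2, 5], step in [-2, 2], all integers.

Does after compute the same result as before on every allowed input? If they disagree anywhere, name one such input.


Side by side, the visible changes include: local variable names differ, constant usage differs, min/max/abs usage differs, arithmetic usage differs, statement counts differ.
One worked example (base=-1, step=-1) — before: total=8, then (((step + base) + abs(-1)) <= (1 * base)) is true, then base=13, then count=0, then (idx=2), then count=0, then (idx=3), then count=0, then (idx=4), then count=0, then result=0, then returns -9; after: total=8, then (((step + base) + abs(-1)) <= (1 * base)) is true, then base=13, then count=0, then (idx=2), then shift=8, then count=0, then (idx=3), then shift=8, then count=0, then (idx=4), then shift=8, then count=0, then result=0, then returns -9; agreement on -9.
An exhaustive pass over the 40 declared inputs shows identical outputs.
verdict: equivalent


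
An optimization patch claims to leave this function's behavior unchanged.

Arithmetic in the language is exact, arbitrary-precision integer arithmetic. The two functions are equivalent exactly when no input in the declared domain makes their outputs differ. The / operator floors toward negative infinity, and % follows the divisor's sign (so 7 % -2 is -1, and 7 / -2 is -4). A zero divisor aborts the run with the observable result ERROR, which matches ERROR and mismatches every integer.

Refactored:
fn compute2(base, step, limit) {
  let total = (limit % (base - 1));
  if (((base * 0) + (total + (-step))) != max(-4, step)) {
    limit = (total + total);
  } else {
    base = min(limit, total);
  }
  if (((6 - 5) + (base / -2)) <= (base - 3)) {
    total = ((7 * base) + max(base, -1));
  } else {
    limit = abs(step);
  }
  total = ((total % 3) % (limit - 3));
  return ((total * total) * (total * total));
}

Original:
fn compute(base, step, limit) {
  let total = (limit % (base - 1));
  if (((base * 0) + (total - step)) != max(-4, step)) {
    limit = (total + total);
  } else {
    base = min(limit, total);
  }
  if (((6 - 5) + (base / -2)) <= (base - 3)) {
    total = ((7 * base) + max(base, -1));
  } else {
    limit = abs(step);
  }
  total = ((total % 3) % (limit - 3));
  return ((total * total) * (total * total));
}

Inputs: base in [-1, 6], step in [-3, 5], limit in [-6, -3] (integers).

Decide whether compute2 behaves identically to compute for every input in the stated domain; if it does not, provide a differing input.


Reading the diff, among the changes: arithmetic usage differs.
Spot check at base=4, step=-2, limit=-3 — compute: total=0, then (((base * 0) + (total - step)) != max(-4, step)) is true, then limit=0, then (((6 - 5) + (base / -2)) <= (base - 3)) is true, then total=32, then total=-1, then returns 1. compute2: total=0, then (((base * 0) + (total + (-step))) != max(-4, step)) is true, then limit=0, then (((6 - 5) + (base / -2)) <= (base - 3)) is true, then total=32, then total=-1, then returns 1. Both give 1.
Across all 288 domain points the two functions coincide.
verdict: equivalent


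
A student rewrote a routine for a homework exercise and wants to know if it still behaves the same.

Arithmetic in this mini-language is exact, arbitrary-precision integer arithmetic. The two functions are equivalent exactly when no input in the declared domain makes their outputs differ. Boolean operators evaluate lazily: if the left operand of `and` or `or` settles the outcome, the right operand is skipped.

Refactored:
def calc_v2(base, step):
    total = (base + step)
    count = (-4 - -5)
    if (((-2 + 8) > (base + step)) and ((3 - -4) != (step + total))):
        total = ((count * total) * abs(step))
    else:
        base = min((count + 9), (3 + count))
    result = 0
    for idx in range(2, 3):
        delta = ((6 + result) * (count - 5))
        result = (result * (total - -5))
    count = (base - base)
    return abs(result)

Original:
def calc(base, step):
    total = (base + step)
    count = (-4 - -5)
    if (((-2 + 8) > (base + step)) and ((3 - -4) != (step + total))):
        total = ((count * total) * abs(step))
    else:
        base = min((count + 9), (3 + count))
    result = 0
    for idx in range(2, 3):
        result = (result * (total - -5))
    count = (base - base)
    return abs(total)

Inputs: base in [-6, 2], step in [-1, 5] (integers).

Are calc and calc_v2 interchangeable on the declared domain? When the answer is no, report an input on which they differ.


Not equivalent: base=-6, step=-1 separates them (7 vs 0).
calc: total := -7 | count := 1 | (((-2 + 8) > (base + step)) and ((3 - -4) != (step + total))): true | total := -7 | result := 0 | iter idx=2: | result := 0 | count := 0 | result 7
calc_v2: total := -7 | count := 1 | (((-2 + 8) > (base + step)) and ((3 - -4) != (step + total))): true | total := -7 | result := 0 | iter idx=2: | delta := -24 | result := 0 | count := 0 | result 0
verdict: not equivalent; witness: base=-6, step=-1


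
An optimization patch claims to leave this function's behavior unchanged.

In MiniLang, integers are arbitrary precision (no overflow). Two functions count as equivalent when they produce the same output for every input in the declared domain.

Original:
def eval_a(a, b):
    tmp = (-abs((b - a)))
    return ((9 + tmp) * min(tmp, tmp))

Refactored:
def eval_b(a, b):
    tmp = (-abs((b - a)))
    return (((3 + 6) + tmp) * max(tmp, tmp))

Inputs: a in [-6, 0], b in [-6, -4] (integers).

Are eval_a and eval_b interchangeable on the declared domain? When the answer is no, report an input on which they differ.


The one real change (`min(tmp, tmp)` became `max(tmp, tmp)`) has no effect anywhere in the declared ranges; all 21 inputs agree.
verdict: equivalent


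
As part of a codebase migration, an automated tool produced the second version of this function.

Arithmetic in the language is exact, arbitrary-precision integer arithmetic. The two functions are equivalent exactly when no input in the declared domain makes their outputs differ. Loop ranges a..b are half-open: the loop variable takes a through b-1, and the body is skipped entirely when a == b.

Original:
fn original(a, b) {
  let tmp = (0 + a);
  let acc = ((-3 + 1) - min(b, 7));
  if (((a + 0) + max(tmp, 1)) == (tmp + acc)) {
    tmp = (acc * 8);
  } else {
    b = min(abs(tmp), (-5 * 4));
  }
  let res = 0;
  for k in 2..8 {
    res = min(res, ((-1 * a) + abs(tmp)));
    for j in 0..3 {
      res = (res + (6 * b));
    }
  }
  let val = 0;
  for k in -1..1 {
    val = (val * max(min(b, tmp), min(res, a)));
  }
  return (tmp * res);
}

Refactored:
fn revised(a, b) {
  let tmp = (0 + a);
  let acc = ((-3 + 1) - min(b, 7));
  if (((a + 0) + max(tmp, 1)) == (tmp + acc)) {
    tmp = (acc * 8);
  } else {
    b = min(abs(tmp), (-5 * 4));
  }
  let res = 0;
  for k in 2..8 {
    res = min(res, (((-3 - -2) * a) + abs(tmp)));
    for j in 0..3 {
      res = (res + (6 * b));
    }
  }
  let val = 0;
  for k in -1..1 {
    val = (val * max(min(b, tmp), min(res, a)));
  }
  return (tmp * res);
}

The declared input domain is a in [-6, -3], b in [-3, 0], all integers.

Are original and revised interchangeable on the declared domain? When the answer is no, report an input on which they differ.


Differences: constant usage differs, arithmetic usage differs — yet all 16 inputs agree.
verdict: equivalent


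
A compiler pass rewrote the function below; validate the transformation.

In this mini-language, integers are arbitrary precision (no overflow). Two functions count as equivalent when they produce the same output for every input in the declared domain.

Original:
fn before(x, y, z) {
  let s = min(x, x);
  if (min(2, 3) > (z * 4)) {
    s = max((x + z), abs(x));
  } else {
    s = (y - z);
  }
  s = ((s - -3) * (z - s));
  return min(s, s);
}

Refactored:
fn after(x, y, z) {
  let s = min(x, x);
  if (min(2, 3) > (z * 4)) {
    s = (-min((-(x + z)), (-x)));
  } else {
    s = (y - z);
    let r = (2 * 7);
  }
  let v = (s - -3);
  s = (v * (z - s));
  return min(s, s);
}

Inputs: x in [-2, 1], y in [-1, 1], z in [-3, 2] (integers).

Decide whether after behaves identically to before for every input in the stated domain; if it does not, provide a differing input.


There is a counterexample at x=-2, y=-1, z=-3: -25 on one side, -1 on the other.
before: s becomes -2; next (min(2, 3) > (z * 4)) evaluates to true; next s becomes 2; next s becomes -25; next final value -25
after: s becomes -2; next (min(2, 3) > (z * 4)) evaluates to true; next s becomes -2; next v becomes 1; next s becomes -1; next final value -1
verdict: not equivalent; witness: x=-2, y=-1, z=-3


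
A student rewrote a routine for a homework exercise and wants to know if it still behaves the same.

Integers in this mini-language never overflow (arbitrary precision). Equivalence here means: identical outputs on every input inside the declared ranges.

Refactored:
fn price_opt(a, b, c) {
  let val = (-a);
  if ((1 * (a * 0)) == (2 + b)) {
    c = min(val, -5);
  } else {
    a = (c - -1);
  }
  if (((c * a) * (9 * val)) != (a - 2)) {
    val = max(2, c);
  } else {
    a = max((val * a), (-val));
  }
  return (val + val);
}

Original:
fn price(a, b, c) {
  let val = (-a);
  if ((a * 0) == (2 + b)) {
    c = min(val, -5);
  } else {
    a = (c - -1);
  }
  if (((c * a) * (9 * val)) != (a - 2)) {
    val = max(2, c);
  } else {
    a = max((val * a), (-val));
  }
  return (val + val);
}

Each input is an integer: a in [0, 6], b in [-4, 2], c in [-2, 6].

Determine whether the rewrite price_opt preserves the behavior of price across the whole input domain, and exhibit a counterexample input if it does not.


Changes here: arithmetic usage differs, constant usage differs; the full 441-point sweep finds no disagreement.
verdict: equivalent


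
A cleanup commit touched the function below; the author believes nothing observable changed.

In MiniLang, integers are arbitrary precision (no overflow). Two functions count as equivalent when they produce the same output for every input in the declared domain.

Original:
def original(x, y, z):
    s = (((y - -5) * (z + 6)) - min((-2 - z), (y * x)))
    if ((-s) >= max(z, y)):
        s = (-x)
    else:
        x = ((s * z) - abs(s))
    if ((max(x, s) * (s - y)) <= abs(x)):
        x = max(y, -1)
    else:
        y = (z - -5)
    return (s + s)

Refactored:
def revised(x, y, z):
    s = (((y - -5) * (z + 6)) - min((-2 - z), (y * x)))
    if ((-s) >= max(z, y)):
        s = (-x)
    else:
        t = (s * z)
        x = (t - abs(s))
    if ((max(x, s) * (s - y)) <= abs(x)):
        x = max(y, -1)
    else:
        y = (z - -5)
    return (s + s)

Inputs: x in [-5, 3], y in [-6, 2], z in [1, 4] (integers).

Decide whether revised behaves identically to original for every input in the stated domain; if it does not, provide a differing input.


This is a faithful refactor — local variable names differ; and statement counts differ, but the computed results match everywhere.
Tracing x=-3, y=-6, z=2: original: s becomes -4; next ((-s) >= max(z, y)) evaluates to true; next s becomes 3; next ((max(x, s) * (s - y)) <= abs(x)) evaluates to false; next y becomes 7; next final value 6 | revised: s becomes -4; next ((-s) >= max(z, y)) evaluates to true; next s becomes 3; next ((max(x, s) * (s - y)) <= abs(x)) evaluates to false; next y becomes 7; next final value 6 — matching result 6.
Every one of the 324 inputs gives matching results.
verdict: equivalent


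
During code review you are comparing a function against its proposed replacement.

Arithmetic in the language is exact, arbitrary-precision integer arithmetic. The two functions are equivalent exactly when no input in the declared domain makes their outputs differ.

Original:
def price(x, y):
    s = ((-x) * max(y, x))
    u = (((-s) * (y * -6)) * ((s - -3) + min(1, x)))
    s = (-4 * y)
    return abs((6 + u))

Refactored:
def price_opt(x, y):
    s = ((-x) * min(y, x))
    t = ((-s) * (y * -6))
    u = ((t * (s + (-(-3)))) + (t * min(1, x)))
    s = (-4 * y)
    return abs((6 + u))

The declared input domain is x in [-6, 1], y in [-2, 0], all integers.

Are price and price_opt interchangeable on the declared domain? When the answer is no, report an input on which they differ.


Run the pair on x=-6, y=-2.
price: s = -12; u = -2160; s = 8; return 2154
price_opt: s = -36; t = 432; u = -16848; s = 8; return 16842
2154 != 16842, so the rewrite changes behavior.
verdict: not equivalent; witness: x=-6, y=-2


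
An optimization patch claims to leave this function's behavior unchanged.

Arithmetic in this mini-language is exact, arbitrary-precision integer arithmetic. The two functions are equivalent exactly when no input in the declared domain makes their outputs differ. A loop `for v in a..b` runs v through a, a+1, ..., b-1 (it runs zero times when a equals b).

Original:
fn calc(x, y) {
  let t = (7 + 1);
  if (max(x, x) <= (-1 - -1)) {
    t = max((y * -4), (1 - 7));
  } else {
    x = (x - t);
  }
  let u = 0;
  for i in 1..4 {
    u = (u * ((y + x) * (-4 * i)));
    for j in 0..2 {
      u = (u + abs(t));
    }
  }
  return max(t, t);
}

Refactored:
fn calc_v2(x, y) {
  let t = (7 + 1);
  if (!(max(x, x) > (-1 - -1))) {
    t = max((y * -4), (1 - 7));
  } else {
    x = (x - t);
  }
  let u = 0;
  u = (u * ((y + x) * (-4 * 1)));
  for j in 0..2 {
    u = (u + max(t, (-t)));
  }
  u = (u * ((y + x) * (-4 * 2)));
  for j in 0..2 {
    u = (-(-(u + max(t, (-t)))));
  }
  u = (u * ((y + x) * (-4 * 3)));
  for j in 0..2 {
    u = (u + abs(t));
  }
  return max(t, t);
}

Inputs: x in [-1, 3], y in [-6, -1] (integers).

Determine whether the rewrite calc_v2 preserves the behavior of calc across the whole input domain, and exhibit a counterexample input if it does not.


Reading the diff, among the changes: min/max/abs usage differs, statement counts differ, constant usage differs, loop structure differs, comparison usage differs, arithmetic usage differs, boolean connective usage differs, local variable names differ.
Spot check at x=2, y=-3 — calc: t becomes 8; next (max(x, x) <= (-1 - -1)) evaluates to false; next x becomes -6; next u becomes 0; next at i=1:; next u becomes 0; next at j=0:; next u becomes 8; next at j=1:; next u becomes 16; next at i=2:; next u becomes 1152; next at j=0:; next u becomes 1160; next at j=1:; next u becomes 1168; next at i=3:; next u becomes 126144; next at j=0:; next u becomes 126152; next at j=1:; next u becomes 126160; next final value 8. calc_v2: t becomes 8; next (!(max(x, x) > (-1 - -1))) evaluates to false; next x becomes -6; next u becomes 0; next u becomes 0; next at j=0:; next u becomes 8; next at j=1:; next u becomes 16; next u becomes 1152; next at j=0:; next u becomes 1160; next at j=1:; next u becomes 1168; next u becomes 126144; next at j=0:; next u becomes 126152; next at j=1:; next u becomes 126160; next final value 8. Both give 8.
Every one of the 30 inputs gives matching results.
verdict: equivalent


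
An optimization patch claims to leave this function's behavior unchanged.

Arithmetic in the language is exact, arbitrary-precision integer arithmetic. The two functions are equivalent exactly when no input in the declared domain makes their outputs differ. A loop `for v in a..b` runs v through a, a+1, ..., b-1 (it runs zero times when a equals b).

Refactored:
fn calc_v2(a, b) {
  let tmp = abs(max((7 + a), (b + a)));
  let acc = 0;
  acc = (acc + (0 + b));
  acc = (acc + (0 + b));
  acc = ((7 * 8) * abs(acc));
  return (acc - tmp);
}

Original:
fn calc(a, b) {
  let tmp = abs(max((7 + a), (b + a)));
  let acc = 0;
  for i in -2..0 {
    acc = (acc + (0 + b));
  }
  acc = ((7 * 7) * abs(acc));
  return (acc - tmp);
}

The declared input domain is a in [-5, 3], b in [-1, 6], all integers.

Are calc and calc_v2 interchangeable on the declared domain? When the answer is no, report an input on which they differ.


At a=-5, b=-1: calc gives 96, calc_v2 gives 110.
verdict: not equivalent; witness: a=-5, b=-1


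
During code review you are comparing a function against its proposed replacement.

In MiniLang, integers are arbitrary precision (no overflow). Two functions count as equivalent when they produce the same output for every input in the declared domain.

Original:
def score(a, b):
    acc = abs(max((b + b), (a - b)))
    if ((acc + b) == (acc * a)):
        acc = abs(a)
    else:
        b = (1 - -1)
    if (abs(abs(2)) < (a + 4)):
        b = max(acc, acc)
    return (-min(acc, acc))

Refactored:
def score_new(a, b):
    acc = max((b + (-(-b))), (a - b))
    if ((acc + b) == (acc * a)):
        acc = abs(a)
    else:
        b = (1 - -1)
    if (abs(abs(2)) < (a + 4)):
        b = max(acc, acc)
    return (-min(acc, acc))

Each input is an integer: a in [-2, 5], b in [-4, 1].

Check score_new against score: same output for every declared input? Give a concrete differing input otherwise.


At a=-2, b=-1: score gives -1, score_new gives 1.
verdict: not equivalent; witness: a=-2, b=-1
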